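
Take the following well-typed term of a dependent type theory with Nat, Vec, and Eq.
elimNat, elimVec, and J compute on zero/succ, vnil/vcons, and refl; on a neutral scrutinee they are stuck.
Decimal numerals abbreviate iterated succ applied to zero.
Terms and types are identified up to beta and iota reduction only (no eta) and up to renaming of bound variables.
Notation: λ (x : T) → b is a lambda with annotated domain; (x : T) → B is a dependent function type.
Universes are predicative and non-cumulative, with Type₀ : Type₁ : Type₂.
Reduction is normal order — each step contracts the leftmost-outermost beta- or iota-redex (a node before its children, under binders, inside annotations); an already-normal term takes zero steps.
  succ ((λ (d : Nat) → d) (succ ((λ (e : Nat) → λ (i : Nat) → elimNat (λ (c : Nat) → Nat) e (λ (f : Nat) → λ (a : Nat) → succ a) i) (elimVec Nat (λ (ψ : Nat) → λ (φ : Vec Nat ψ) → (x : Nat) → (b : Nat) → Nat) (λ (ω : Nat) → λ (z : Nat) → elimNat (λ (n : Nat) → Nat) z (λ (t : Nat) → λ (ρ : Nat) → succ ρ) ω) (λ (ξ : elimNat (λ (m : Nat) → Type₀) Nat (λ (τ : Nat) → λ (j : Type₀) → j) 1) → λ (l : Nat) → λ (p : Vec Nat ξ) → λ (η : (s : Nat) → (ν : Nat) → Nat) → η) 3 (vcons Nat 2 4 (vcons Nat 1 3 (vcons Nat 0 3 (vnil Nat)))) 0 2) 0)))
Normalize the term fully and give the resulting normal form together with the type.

reduced normal form:
  4
type:
  Nat


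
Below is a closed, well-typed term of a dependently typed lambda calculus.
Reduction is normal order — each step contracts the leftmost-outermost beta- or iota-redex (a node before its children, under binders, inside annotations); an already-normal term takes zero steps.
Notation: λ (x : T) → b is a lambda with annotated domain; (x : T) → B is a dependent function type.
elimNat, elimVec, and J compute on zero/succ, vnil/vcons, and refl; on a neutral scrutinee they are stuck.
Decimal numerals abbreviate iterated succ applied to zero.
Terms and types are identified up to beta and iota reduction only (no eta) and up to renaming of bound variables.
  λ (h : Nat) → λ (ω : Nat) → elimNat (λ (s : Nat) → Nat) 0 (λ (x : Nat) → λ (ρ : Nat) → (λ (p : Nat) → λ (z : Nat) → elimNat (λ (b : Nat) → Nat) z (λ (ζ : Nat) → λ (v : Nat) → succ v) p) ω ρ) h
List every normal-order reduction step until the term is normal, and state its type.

reduction (normal order):
  λ (h : Nat) → λ (ω : Nat) → elimNat (λ (s : Nat) → Nat) 0 (λ (x : Nat) → λ (ρ : Nat) → (λ (p : Nat) → λ (z : Nat) → elimNat (λ (b : Nat) → Nat) z (λ (ζ : Nat) → λ (v : Nat) → succ v) p) ω ρ) h
  ~> λ (h : Nat) → λ (ω : Nat) → elimNat (λ (s : Nat) → Nat) 0 (λ (x : Nat) → λ (ρ : Nat) → (λ (p : Nat) → elimNat (λ (z : Nat) → Nat) p (λ (b : Nat) → λ (ζ : Nat) → succ ζ) ω) ρ) h
  ~> λ (h : Nat) → λ (ω : Nat) → elimNat (λ (s : Nat) → Nat) 0 (λ (x : Nat) → λ (ρ : Nat) → elimNat (λ (p : Nat) → Nat) ρ (λ (z : Nat) → λ (b : Nat) → succ b) ω) h
inferred type:
  (h : Nat) → (ω : Nat) → Nat


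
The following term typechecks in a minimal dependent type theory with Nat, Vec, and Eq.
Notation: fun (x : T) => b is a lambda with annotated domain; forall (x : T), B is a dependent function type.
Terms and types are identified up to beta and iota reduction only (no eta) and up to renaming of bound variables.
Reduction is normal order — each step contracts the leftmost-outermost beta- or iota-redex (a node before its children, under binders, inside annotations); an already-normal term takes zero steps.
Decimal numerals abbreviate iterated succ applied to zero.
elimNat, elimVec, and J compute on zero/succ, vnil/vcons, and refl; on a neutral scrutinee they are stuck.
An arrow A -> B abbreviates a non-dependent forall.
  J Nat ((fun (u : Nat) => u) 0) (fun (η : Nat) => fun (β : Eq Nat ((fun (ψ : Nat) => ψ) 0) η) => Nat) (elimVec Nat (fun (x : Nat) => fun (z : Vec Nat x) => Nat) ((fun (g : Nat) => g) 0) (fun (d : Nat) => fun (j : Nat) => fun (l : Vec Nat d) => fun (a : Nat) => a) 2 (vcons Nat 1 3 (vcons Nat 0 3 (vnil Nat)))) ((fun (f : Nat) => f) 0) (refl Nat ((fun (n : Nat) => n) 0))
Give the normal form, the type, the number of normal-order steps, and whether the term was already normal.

resulting normal form:
  0
the term's type:
  Nat
steps to reach normal form (normal order): 13
already normal: no
first redex: a J iota-redex


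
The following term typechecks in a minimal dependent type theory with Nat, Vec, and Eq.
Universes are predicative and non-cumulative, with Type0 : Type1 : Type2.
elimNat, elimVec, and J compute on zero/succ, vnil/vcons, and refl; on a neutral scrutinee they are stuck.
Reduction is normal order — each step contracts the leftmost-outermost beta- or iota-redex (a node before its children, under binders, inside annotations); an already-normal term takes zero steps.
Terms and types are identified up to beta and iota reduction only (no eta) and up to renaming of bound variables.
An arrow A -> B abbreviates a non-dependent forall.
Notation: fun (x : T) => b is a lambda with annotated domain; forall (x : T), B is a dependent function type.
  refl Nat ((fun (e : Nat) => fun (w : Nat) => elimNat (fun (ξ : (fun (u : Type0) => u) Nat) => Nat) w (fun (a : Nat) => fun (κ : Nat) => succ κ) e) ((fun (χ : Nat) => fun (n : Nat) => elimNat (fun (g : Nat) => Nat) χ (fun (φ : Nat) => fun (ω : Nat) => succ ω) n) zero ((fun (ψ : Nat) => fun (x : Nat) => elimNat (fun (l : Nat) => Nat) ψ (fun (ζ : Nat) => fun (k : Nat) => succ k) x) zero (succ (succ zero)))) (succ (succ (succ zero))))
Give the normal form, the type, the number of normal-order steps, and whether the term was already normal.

resulting normal form:
  refl Nat (succ (succ (succ (succ (succ zero)))))
type:
  Eq Nat (succ (succ (succ (succ (succ zero))))) (succ (succ (succ (succ (succ zero)))))
steps to reach normal form (normal order): 28
already normal: no
first redex: a beta-redex


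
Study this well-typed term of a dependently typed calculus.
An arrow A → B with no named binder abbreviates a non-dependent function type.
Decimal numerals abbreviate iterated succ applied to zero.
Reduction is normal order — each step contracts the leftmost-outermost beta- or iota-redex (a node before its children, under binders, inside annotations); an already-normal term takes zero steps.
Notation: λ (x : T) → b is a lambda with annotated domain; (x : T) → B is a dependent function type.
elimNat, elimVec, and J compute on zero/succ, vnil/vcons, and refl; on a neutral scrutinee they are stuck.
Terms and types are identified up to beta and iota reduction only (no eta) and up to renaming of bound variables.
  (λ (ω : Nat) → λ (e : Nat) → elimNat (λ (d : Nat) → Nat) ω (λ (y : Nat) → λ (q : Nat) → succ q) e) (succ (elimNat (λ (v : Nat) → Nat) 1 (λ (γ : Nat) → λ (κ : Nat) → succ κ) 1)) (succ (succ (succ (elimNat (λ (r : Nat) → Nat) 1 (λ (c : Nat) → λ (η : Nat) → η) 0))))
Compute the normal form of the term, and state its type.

reduced normal form:
  7
the term's type:
  Nat
observation: 20 normal-order steps normalize the term, beginning with a beta-redex.


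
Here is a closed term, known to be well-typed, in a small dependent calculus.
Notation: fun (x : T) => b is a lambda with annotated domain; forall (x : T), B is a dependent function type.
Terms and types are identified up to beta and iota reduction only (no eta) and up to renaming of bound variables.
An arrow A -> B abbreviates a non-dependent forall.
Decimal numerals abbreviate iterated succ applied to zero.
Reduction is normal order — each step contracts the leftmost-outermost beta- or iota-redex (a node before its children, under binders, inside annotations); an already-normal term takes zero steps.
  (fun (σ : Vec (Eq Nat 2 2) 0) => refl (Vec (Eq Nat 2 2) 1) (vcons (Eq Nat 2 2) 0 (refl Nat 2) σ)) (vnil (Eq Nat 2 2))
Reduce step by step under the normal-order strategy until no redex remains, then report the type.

normal-order reduction:
  (fun (σ : Vec (Eq Nat 2 2) 0) => refl (Vec (Eq Nat 2 2) 1) (vcons (Eq Nat 2 2) 0 (refl Nat 2) σ)) (vnil (Eq Nat 2 2))
  ~> refl (Vec (Eq Nat 2 2) 1) (vcons (Eq Nat 2 2) 0 (refl Nat 2) (vnil (Eq Nat 2 2)))
the term's type:
  Eq (Vec (Eq Nat 2 2) 1) (vcons (Eq Nat 2 2) 0 (refl Nat 2) (vnil (Eq Nat 2 2))) (vcons (Eq Nat 2 2) 0 (refl Nat 2) (vnil (Eq Nat 2 2)))


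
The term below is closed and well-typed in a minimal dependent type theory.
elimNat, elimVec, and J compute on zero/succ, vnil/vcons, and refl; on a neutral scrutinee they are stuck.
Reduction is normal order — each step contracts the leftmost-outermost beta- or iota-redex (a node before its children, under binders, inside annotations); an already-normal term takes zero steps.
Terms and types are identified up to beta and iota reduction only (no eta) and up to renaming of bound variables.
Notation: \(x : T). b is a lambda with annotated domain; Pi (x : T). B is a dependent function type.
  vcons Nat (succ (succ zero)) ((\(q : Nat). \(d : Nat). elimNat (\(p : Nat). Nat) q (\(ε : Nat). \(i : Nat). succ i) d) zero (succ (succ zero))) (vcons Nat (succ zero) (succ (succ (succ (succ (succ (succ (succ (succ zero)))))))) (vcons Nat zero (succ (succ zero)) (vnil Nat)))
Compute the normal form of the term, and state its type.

resulting normal form:
  vcons Nat (succ (succ zero)) (succ (succ zero)) (vcons Nat (succ zero) (succ (succ (succ (succ (succ (succ (succ (succ zero)))))))) (vcons Nat zero (succ (succ zero)) (vnil Nat)))
inferred type:
  Vec Nat (succ (succ (succ zero)))


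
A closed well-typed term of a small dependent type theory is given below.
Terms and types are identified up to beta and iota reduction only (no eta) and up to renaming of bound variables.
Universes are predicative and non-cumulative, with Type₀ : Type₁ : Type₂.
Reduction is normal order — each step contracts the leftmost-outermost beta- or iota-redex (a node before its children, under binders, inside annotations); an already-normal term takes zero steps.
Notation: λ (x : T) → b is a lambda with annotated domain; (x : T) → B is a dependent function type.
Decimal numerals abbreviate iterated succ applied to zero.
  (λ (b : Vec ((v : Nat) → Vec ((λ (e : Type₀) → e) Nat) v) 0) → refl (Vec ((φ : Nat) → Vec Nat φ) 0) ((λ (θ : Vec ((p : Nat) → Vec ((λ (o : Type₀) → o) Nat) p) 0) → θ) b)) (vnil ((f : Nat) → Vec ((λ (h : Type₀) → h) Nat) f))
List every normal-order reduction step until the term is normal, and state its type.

normal-order reduction sequence:
  (λ (b : Vec ((v : Nat) → Vec ((λ (e : Type₀) → e) Nat) v) 0) → refl (Vec ((φ : Nat) → Vec Nat φ) 0) ((λ (θ : Vec ((p : Nat) → Vec ((λ (o : Type₀) → o) Nat) p) 0) → θ) b)) (vnil ((f : Nat) → Vec ((λ (h : Type₀) → h) Nat) f))
  ~> refl (Vec ((b : Nat) → Vec Nat b) 0) ((λ (v : Vec ((e : Nat) → Vec ((λ (φ : Type₀) → φ) Nat) e) 0) → v) (vnil ((θ : Nat) → Vec ((λ (p : Type₀) → p) Nat) θ)))
  ~> refl (Vec ((b : Nat) → Vec Nat b) 0) (vnil ((v : Nat) → Vec ((λ (e : Type₀) → e) Nat) v))
  ~> refl (Vec ((b : Nat) → Vec Nat b) 0) (vnil ((v : Nat) → Vec Nat v))
the term's type:
  Eq (Vec ((b : Nat) → Vec Nat b) 0) (vnil ((v : Nat) → Vec Nat v)) (vnil ((e : Nat) → Vec Nat e))


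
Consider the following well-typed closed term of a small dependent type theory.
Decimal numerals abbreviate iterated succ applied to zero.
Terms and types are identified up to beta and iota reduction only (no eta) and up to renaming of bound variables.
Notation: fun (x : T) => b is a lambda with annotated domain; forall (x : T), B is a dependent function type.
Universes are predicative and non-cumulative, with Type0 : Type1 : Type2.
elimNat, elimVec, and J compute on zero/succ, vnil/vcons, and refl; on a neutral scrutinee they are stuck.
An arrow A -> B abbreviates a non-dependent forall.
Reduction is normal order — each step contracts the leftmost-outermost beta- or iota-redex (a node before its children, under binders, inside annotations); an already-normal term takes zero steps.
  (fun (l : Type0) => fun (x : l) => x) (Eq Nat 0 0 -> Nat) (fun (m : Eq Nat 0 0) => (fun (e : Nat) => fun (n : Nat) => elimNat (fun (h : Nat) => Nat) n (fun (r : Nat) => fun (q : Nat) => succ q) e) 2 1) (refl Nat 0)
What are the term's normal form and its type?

normal form:
  3
type:
  Nat
observation: the first redex contracted is a beta-redex; the normal form is reached in 12 normal-order steps.


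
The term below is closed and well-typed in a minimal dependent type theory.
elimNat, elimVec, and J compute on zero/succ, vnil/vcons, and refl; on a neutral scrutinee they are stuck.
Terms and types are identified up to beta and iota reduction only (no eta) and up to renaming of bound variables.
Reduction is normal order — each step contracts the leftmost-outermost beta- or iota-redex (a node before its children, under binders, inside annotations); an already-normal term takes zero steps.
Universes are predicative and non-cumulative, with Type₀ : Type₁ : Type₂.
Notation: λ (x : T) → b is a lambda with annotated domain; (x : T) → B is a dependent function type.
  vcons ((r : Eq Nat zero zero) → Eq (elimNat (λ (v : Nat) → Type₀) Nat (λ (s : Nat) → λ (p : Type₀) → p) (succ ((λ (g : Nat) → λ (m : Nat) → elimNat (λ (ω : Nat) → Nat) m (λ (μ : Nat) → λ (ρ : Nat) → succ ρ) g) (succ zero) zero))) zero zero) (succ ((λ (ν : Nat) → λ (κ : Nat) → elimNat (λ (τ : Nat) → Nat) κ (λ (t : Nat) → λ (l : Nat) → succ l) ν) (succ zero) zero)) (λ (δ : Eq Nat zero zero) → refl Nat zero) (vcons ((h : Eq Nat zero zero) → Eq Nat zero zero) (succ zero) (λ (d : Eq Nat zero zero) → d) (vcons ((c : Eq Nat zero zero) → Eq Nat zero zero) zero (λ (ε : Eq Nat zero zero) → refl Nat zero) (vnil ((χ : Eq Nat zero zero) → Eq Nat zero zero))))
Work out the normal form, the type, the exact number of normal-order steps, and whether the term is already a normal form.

reduced normal form:
  vcons ((r : Eq Nat zero zero) → Eq Nat zero zero) (succ (succ zero)) (λ (v : Eq Nat zero zero) → refl Nat zero) (vcons ((s : Eq Nat zero zero) → Eq Nat zero zero) (succ zero) (λ (p : Eq Nat zero zero) → p) (vcons ((g : Eq Nat zero zero) → Eq Nat zero zero) zero (λ (m : Eq Nat zero zero) → refl Nat zero) (vnil ((ω : Eq Nat zero zero) → Eq Nat zero zero))))
inferred type:
  Vec ((r : Eq Nat zero zero) → Eq Nat zero zero) (succ (succ (succ zero)))
steps to reach normal form (normal order): 19
already normal: no
first contracted redex: an elimNat iota-redex


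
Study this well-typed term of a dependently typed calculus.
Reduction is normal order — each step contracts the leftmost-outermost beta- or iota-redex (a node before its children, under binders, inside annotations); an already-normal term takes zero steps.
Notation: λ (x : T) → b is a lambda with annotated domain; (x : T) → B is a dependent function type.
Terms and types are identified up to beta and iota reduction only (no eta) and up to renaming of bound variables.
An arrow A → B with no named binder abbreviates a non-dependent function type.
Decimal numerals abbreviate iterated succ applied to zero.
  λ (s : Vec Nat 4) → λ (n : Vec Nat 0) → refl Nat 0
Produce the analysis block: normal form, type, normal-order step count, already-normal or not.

normal form:
  λ (s : Vec Nat 4) → λ (n : Vec Nat 0) → refl Nat 0
type:
  Vec Nat 4 → Vec Nat 0 → Eq Nat 0 0
reduction steps (normal order): 0
term was already normal: yes


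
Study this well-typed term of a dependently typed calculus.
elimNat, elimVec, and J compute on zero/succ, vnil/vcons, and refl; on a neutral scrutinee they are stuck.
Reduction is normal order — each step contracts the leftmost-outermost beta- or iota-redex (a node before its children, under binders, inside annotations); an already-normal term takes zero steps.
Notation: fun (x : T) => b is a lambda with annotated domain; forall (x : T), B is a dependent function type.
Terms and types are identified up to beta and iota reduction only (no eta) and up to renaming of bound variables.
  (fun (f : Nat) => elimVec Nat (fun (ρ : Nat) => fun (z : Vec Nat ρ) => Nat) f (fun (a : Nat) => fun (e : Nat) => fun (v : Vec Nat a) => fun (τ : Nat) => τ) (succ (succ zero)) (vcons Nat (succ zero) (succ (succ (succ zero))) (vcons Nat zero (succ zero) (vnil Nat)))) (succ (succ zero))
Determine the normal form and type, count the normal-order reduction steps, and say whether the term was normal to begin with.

resulting normal form:
  succ (succ zero)
inferred type:
  Nat
reduction steps (normal order): 12
already normal: no
first contracted redex: a beta-redex


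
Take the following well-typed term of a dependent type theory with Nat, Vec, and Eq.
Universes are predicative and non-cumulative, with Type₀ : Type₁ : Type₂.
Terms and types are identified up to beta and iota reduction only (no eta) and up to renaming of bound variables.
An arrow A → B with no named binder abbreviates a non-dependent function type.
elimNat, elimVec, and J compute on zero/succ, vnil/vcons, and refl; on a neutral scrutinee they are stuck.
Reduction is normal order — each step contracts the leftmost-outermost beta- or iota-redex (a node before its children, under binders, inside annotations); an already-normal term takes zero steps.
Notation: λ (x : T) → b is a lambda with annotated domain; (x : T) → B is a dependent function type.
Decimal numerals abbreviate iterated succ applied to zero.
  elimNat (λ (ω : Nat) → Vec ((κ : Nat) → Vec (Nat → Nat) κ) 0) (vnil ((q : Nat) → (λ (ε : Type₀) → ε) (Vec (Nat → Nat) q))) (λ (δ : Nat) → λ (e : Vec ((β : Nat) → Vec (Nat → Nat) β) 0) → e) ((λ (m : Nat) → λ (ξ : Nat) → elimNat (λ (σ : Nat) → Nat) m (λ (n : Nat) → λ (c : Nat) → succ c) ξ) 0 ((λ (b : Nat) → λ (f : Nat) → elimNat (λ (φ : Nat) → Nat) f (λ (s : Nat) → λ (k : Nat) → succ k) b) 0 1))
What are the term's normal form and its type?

reduced normal form:
  vnil ((ω : Nat) → Vec (Nat → Nat) ω)
inferred type:
  Vec ((ω : Nat) → Vec (Nat → Nat) ω) 0
observation: the first redex contracted is a beta-redex; the normal form is reached in 14 normal-order steps.


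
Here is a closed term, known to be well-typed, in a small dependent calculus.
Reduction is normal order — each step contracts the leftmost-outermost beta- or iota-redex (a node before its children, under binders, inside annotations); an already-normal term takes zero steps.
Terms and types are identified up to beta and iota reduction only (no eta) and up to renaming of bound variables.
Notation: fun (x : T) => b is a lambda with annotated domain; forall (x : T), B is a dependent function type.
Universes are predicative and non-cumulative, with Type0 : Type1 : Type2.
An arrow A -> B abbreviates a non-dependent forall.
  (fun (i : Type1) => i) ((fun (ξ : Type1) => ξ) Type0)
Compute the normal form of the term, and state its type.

resulting normal form:
  Type0
inferred type:
  Type1
observation: 2 normal-order steps separate the term from its normal form.


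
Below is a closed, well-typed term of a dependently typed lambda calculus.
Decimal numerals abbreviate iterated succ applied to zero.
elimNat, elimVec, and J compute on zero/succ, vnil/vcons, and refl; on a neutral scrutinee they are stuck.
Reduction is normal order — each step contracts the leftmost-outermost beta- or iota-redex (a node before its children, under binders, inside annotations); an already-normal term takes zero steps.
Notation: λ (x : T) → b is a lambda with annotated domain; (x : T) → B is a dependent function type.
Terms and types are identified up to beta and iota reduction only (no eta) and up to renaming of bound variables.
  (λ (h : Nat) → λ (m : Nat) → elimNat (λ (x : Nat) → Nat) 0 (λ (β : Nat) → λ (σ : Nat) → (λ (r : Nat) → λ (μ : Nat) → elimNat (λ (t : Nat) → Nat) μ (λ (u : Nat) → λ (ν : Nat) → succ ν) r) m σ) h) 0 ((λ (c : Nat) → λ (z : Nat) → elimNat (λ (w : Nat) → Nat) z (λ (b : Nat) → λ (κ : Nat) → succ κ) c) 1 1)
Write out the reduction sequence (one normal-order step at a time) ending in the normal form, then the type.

normal-order reduction sequence:
  (λ (h : Nat) → λ (m : Nat) → elimNat (λ (x : Nat) → Nat) 0 (λ (β : Nat) → λ (σ : Nat) → (λ (r : Nat) → λ (μ : Nat) → elimNat (λ (t : Nat) → Nat) μ (λ (u : Nat) → λ (ν : Nat) → succ ν) r) m σ) h) 0 ((λ (c : Nat) → λ (z : Nat) → elimNat (λ (w : Nat) → Nat) z (λ (b : Nat) → λ (κ : Nat) → succ κ) c) 1 1)
  ~> (λ (h : Nat) → elimNat (λ (m : Nat) → Nat) 0 (λ (x : Nat) → λ (β : Nat) → (λ (σ : Nat) → λ (r : Nat) → elimNat (λ (μ : Nat) → Nat) r (λ (t : Nat) → λ (u : Nat) → succ u) σ) h β) 0) ((λ (ν : Nat) → λ (c : Nat) → elimNat (λ (z : Nat) → Nat) c (λ (w : Nat) → λ (b : Nat) → succ b) ν) 1 1)
  ~> elimNat (λ (h : Nat) → Nat) 0 (λ (m : Nat) → λ (x : Nat) → (λ (β : Nat) → λ (σ : Nat) → elimNat (λ (r : Nat) → Nat) σ (λ (μ : Nat) → λ (t : Nat) → succ t) β) ((λ (u : Nat) → λ (ν : Nat) → elimNat (λ (c : Nat) → Nat) ν (λ (z : Nat) → λ (w : Nat) → succ w) u) 1 1) x) 0
  ~> 0
the term's type:
  Nat


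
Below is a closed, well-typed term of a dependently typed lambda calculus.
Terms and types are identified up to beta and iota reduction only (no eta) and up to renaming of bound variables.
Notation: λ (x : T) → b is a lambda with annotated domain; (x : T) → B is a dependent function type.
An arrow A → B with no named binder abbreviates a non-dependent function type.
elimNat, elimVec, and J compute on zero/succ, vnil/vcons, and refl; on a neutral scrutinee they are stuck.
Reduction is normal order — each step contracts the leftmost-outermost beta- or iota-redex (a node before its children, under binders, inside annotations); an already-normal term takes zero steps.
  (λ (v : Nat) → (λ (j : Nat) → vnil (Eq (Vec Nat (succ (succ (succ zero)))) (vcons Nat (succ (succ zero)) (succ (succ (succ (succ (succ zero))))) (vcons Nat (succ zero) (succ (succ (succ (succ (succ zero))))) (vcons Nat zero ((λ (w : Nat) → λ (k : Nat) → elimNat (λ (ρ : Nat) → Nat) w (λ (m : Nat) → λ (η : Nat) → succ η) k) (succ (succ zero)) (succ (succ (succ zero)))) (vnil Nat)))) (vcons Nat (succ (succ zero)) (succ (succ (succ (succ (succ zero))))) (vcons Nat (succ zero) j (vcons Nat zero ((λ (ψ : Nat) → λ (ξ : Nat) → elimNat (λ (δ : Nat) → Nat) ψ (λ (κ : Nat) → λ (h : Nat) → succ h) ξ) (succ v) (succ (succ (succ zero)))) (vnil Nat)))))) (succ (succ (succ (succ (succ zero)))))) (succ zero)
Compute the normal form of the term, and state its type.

normal form:
  vnil (Eq (Vec Nat (succ (succ (succ zero)))) (vcons Nat (succ (succ zero)) (succ (succ (succ (succ (succ zero))))) (vcons Nat (succ zero) (succ (succ (succ (succ (succ zero))))) (vcons Nat zero (succ (succ (succ (succ (succ zero))))) (vnil Nat)))) (vcons Nat (succ (succ zero)) (succ (succ (succ (succ (succ zero))))) (vcons Nat (succ zero) (succ (succ (succ (succ (succ zero))))) (vcons Nat zero (succ (succ (succ (succ (succ zero))))) (vnil Nat)))))
type:
  Vec (Eq (Vec Nat (succ (succ (succ zero)))) (vcons Nat (succ (succ zero)) (succ (succ (succ (succ (succ zero))))) (vcons Nat (succ zero) (succ (succ (succ (succ (succ zero))))) (vcons Nat zero (succ (succ (succ (succ (succ zero))))) (vnil Nat)))) (vcons Nat (succ (succ zero)) (succ (succ (succ (succ (succ zero))))) (vcons Nat (succ zero) (succ (succ (succ (succ (succ zero))))) (vcons Nat zero (succ (succ (succ (succ (succ zero))))) (vnil Nat))))) zero
observation: the leftmost-outermost redex is a beta-redex, and normalization takes 26 steps.


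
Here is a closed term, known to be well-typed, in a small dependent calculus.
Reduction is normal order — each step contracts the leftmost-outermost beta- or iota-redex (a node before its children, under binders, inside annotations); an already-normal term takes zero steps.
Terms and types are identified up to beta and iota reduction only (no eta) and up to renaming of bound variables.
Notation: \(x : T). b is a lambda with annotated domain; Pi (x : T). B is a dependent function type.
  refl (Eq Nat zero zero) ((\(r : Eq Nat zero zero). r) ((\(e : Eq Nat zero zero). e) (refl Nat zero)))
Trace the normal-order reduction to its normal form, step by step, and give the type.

normal-order reduction:
  refl (Eq Nat zero zero) ((\(r : Eq Nat zero zero). r) ((\(e : Eq Nat zero zero). e) (refl Nat zero)))
  ~> refl (Eq Nat zero zero) ((\(r : Eq Nat zero zero). r) (refl Nat zero))
  ~> refl (Eq Nat zero zero) (refl Nat zero)
type:
  Eq (Eq Nat zero zero) (refl Nat zero) (refl Nat zero)


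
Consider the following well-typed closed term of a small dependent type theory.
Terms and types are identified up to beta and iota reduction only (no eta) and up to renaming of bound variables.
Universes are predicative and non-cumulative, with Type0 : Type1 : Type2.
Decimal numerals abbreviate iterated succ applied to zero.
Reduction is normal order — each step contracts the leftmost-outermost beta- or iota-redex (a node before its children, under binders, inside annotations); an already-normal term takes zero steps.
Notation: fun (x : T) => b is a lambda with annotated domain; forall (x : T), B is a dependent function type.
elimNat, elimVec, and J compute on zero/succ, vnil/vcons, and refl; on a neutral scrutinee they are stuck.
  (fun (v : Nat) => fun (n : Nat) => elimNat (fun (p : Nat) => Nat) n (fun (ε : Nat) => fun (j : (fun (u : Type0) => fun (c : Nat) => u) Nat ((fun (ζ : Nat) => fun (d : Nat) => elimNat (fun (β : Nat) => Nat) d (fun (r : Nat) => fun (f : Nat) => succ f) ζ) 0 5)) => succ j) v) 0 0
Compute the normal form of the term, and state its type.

resulting normal form:
  0
inferred type:
  Nat
observation: 3 normal-order steps normalize the term, beginning with a beta-redex.


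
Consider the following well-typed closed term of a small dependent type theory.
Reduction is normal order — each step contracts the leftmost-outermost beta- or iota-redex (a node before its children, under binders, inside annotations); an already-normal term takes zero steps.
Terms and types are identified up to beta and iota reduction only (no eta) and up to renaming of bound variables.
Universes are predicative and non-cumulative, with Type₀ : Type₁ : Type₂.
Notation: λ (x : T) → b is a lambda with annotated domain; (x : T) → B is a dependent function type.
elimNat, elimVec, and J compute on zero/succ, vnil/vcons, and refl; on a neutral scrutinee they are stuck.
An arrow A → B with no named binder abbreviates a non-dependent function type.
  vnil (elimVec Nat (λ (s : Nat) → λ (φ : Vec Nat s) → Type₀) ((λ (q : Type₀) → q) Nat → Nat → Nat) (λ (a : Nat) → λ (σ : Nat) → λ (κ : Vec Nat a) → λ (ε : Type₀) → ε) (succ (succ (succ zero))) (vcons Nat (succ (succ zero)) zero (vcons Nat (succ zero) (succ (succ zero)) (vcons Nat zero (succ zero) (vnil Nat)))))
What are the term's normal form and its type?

normal form:
  vnil (Nat → Nat → Nat)
type:
  Vec (Nat → Nat → Nat) zero


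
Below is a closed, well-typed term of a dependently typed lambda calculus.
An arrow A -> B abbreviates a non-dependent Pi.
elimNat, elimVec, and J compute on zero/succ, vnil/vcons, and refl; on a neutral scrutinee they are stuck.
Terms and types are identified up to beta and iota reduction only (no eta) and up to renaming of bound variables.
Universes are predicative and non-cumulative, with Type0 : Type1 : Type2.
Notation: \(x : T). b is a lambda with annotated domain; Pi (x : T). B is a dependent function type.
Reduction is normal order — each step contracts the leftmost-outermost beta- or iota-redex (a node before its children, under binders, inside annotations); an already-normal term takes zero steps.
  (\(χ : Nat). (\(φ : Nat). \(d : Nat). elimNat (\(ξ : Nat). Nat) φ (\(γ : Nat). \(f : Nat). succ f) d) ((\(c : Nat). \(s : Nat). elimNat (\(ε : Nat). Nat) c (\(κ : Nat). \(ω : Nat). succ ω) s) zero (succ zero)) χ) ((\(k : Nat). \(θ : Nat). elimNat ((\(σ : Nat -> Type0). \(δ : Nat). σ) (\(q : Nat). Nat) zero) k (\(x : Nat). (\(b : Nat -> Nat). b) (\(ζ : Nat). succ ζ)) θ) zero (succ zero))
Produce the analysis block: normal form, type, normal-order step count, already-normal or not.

normal form:
  succ (succ zero)
inferred type:
  Nat
steps to reach normal form (normal order): 20
already normal: no
first contracted redex: a beta-redex


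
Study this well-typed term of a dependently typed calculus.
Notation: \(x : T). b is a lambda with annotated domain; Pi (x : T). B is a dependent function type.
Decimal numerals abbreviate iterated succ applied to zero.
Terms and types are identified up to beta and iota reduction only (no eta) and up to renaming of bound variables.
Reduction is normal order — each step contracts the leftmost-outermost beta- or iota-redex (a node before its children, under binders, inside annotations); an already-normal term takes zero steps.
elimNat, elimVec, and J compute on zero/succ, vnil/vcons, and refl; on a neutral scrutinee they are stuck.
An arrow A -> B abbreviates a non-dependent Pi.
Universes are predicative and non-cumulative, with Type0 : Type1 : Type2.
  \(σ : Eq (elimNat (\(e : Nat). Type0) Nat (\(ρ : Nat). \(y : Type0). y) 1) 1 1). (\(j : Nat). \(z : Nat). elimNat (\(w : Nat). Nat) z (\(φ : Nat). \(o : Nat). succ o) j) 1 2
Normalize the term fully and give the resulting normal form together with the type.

resulting normal form:
  \(σ : Eq Nat 1 1). 3
inferred type:
  Eq Nat 1 1 -> Nat
observation: the first redex contracted is an elimNat iota-redex; the normal form is reached in 10 normal-order steps.


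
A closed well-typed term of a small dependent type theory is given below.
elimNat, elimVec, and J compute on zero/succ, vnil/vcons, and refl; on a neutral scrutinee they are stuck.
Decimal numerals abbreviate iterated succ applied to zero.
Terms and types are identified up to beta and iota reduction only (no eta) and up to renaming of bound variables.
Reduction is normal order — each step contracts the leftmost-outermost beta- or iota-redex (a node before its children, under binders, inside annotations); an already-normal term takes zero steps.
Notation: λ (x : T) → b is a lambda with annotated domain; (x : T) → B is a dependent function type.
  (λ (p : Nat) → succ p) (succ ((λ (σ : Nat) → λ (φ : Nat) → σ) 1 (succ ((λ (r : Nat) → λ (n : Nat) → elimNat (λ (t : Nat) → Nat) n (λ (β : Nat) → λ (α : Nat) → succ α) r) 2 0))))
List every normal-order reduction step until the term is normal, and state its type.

reduction (normal order):
  (λ (p : Nat) → succ p) (succ ((λ (σ : Nat) → λ (φ : Nat) → σ) 1 (succ ((λ (r : Nat) → λ (n : Nat) → elimNat (λ (t : Nat) → Nat) n (λ (β : Nat) → λ (α : Nat) → succ α) r) 2 0))))
  ~> succ (succ ((λ (p : Nat) → λ (σ : Nat) → p) 1 (succ ((λ (φ : Nat) → λ (r : Nat) → elimNat (λ (n : Nat) → Nat) r (λ (t : Nat) → λ (β : Nat) → succ β) φ) 2 0))))
  ~> succ (succ ((λ (p : Nat) → 1) (succ ((λ (σ : Nat) → λ (φ : Nat) → elimNat (λ (r : Nat) → Nat) φ (λ (n : Nat) → λ (t : Nat) → succ t) σ) 2 0))))
  ~> 3
the term's type:
  Nat


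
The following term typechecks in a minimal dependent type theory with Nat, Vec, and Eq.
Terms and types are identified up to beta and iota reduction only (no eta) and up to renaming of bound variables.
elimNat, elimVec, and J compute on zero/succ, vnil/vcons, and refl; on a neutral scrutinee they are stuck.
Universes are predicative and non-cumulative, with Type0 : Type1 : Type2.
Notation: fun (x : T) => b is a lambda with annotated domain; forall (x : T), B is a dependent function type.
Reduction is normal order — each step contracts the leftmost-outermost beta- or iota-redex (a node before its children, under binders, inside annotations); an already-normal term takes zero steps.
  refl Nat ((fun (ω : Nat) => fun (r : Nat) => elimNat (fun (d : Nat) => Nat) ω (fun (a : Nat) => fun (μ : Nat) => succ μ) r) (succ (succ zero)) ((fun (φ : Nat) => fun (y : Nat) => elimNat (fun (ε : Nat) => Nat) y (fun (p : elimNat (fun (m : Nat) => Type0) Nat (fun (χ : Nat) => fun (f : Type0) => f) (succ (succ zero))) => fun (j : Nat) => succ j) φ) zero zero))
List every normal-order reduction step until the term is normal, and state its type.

normal-order reduction sequence:
  refl Nat ((fun (ω : Nat) => fun (r : Nat) => elimNat (fun (d : Nat) => Nat) ω (fun (a : Nat) => fun (μ : Nat) => succ μ) r) (succ (succ zero)) ((fun (φ : Nat) => fun (y : Nat) => elimNat (fun (ε : Nat) => Nat) y (fun (p : elimNat (fun (m : Nat) => Type0) Nat (fun (χ : Nat) => fun (f : Type0) => f) (succ (succ zero))) => fun (j : Nat) => succ j) φ) zero zero))
  ~> refl Nat ((fun (ω : Nat) => elimNat (fun (r : Nat) => Nat) (succ (succ zero)) (fun (d : Nat) => fun (a : Nat) => succ a) ω) ((fun (μ : Nat) => fun (φ : Nat) => elimNat (fun (y : Nat) => Nat) φ (fun (ε : elimNat (fun (p : Nat) => Type0) Nat (fun (m : Nat) => fun (χ : Type0) => χ) (succ (succ zero))) => fun (f : Nat) => succ f) μ) zero zero))
  ~> refl Nat (elimNat (fun (ω : Nat) => Nat) (succ (succ zero)) (fun (r : Nat) => fun (d : Nat) => succ d) ((fun (a : Nat) => fun (μ : Nat) => elimNat (fun (φ : Nat) => Nat) μ (fun (y : elimNat (fun (ε : Nat) => Type0) Nat (fun (p : Nat) => fun (m : Type0) => m) (succ (succ zero))) => fun (χ : Nat) => succ χ) a) zero zero))
  ~> refl Nat (elimNat (fun (ω : Nat) => Nat) (succ (succ zero)) (fun (r : Nat) => fun (d : Nat) => succ d) ((fun (a : Nat) => elimNat (fun (μ : Nat) => Nat) a (fun (φ : elimNat (fun (y : Nat) => Type0) Nat (fun (ε : Nat) => fun (p : Type0) => p) (succ (succ zero))) => fun (m : Nat) => succ m) zero) zero))
  ~> refl Nat (elimNat (fun (ω : Nat) => Nat) (succ (succ zero)) (fun (r : Nat) => fun (d : Nat) => succ d) (elimNat (fun (a : Nat) => Nat) zero (fun (μ : elimNat (fun (φ : Nat) => Type0) Nat (fun (y : Nat) => fun (ε : Type0) => ε) (succ (succ zero))) => fun (p : Nat) => succ p) zero))
  ~> refl Nat (elimNat (fun (ω : Nat) => Nat) (succ (succ zero)) (fun (r : Nat) => fun (d : Nat) => succ d) zero)
  ~> refl Nat (succ (succ zero))
the term's type:
  Eq Nat (succ (succ zero)) (succ (succ zero))


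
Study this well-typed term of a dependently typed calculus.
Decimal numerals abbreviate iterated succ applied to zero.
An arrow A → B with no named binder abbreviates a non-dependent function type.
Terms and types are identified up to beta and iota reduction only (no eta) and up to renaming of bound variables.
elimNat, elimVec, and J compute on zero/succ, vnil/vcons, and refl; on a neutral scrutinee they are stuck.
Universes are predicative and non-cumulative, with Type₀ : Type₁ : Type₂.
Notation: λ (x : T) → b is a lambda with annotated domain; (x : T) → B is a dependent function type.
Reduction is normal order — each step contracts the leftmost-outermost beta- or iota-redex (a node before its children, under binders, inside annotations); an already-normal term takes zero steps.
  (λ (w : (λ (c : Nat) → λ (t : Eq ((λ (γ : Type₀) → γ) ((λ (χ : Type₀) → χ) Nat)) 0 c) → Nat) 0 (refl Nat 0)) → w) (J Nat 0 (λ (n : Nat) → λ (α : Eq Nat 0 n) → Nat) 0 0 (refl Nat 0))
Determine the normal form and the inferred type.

normal form:
  0
inferred type:
  Nat


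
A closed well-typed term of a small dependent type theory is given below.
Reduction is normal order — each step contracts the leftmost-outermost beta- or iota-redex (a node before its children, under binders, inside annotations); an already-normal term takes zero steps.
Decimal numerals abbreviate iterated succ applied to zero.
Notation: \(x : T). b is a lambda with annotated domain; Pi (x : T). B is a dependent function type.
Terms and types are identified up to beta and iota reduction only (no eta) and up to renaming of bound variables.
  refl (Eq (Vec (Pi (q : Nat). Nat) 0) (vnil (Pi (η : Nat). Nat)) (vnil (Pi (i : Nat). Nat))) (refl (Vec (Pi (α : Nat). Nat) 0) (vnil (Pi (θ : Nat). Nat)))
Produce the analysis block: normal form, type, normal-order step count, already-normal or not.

normal form:
  refl (Eq (Vec (Pi (q : Nat). Nat) 0) (vnil (Pi (η : Nat). Nat)) (vnil (Pi (i : Nat). Nat))) (refl (Vec (Pi (α : Nat). Nat) 0) (vnil (Pi (θ : Nat). Nat)))
the term's type:
  Eq (Eq (Vec (Pi (q : Nat). Nat) 0) (vnil (Pi (η : Nat). Nat)) (vnil (Pi (i : Nat). Nat))) (refl (Vec (Pi (α : Nat). Nat) 0) (vnil (Pi (θ : Nat). Nat))) (refl (Vec (Pi (δ : Nat). Nat) 0) (vnil (Pi (γ : Nat). Nat)))
normal-order step count: 0
term was already normal: yes


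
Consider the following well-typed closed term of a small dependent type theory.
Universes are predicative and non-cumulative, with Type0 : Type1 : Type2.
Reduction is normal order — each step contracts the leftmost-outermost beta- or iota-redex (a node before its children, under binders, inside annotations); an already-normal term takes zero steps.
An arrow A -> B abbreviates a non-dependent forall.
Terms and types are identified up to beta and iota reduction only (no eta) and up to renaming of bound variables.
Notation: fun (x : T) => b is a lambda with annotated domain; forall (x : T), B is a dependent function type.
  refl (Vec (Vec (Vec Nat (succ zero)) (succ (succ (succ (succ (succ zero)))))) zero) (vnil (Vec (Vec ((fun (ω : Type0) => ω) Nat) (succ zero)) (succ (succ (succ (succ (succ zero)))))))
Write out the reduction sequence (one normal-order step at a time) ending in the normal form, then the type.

normal-order reduction:
  refl (Vec (Vec (Vec Nat (succ zero)) (succ (succ (succ (succ (succ zero)))))) zero) (vnil (Vec (Vec ((fun (ω : Type0) => ω) Nat) (succ zero)) (succ (succ (succ (succ (succ zero)))))))
  ~> refl (Vec (Vec (Vec Nat (succ zero)) (succ (succ (succ (succ (succ zero)))))) zero) (vnil (Vec (Vec Nat (succ zero)) (succ (succ (succ (succ (succ zero)))))))
inferred type:
  Eq (Vec (Vec (Vec Nat (succ zero)) (succ (succ (succ (succ (succ zero)))))) zero) (vnil (Vec (Vec Nat (succ zero)) (succ (succ (succ (succ (succ zero))))))) (vnil (Vec (Vec Nat (succ zero)) (succ (succ (succ (succ (succ zero)))))))


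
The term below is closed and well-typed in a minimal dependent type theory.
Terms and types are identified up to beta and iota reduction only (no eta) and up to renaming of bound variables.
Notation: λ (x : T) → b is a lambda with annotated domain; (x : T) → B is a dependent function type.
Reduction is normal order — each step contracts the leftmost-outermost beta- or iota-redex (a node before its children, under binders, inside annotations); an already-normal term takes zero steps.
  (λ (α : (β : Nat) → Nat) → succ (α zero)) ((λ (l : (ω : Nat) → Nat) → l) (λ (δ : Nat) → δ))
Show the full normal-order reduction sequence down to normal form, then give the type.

normal-order reduction sequence:
  (λ (α : (β : Nat) → Nat) → succ (α zero)) ((λ (l : (ω : Nat) → Nat) → l) (λ (δ : Nat) → δ))
  ~> succ ((λ (α : (β : Nat) → Nat) → α) (λ (l : Nat) → l) zero)
  ~> succ ((λ (α : Nat) → α) zero)
  ~> succ zero
inferred type:
  Nat


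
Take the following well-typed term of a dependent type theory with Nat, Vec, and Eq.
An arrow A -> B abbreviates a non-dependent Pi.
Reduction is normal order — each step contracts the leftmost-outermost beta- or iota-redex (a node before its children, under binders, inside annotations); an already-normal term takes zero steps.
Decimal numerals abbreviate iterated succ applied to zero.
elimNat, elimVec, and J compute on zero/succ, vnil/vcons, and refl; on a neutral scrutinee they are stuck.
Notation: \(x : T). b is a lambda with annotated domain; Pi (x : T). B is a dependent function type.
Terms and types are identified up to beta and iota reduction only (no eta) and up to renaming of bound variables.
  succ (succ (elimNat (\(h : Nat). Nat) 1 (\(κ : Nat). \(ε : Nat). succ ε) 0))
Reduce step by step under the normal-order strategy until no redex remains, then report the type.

reduction (normal order):
  succ (succ (elimNat (\(h : Nat). Nat) 1 (\(κ : Nat). \(ε : Nat). succ ε) 0))
  ~> 3
the term's type:
  Nat
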